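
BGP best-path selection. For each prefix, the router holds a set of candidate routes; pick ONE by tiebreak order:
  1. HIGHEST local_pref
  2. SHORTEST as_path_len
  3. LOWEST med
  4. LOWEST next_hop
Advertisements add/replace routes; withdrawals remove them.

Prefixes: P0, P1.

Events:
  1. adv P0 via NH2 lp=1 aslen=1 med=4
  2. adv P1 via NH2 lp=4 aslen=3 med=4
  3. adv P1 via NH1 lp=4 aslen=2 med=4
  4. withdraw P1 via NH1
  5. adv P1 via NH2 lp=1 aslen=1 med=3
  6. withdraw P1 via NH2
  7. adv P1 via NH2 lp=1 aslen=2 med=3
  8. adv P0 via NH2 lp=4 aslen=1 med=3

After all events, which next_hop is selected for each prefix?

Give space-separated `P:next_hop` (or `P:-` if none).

Answer: P0:NH2 P1:NH2

Derivation:
Op 1: best P0=NH2 P1=-
Op 2: best P0=NH2 P1=NH2
Op 3: best P0=NH2 P1=NH1
Op 4: best P0=NH2 P1=NH2
Op 5: best P0=NH2 P1=NH2
Op 6: best P0=NH2 P1=-
Op 7: best P0=NH2 P1=NH2
Op 8: best P0=NH2 P1=NH2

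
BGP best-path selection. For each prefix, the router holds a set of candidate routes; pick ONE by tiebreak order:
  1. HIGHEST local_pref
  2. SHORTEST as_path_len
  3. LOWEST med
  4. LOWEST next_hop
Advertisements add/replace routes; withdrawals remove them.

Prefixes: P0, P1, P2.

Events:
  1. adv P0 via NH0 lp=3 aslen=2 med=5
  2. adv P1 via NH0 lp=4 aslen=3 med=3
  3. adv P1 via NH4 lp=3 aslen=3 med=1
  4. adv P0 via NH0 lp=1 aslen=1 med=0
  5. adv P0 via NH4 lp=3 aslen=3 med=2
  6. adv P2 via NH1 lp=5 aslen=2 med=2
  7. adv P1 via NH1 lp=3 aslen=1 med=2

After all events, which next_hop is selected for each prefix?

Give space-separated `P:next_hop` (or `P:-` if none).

Op 1: best P0=NH0 P1=- P2=-
Op 2: best P0=NH0 P1=NH0 P2=-
Op 3: best P0=NH0 P1=NH0 P2=-
Op 4: best P0=NH0 P1=NH0 P2=-
Op 5: best P0=NH4 P1=NH0 P2=-
Op 6: best P0=NH4 P1=NH0 P2=NH1
Op 7: best P0=NH4 P1=NH0 P2=NH1

Answer: P0:NH4 P1:NH0 P2:NH1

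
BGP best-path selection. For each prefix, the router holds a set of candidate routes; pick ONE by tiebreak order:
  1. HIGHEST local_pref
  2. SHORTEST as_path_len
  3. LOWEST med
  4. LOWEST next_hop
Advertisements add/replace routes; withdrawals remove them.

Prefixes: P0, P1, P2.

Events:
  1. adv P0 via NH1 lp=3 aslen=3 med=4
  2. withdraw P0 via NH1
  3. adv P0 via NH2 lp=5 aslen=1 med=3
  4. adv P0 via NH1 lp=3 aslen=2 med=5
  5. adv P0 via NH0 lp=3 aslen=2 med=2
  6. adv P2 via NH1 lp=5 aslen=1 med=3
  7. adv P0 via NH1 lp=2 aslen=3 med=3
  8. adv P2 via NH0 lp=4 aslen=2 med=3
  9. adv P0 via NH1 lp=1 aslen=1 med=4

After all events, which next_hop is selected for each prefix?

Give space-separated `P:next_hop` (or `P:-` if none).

Op 1: best P0=NH1 P1=- P2=-
Op 2: best P0=- P1=- P2=-
Op 3: best P0=NH2 P1=- P2=-
Op 4: best P0=NH2 P1=- P2=-
Op 5: best P0=NH2 P1=- P2=-
Op 6: best P0=NH2 P1=- P2=NH1
Op 7: best P0=NH2 P1=- P2=NH1
Op 8: best P0=NH2 P1=- P2=NH1
Op 9: best P0=NH2 P1=- P2=NH1

Answer: P0:NH2 P1:- P2:NH1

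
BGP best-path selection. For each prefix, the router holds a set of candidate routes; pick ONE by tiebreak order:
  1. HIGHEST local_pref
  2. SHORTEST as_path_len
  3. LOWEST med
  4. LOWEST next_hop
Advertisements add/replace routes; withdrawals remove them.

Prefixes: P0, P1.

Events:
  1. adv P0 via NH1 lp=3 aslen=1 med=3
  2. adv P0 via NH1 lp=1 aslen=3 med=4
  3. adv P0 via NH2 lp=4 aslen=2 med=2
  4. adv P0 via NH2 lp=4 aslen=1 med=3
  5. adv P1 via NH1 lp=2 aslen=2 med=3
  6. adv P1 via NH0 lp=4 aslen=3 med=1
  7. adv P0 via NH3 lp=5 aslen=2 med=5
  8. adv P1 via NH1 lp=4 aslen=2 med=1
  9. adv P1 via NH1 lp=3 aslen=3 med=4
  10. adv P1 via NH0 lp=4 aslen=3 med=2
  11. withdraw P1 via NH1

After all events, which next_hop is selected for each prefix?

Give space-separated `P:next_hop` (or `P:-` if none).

Answer: P0:NH3 P1:NH0

Derivation:
Op 1: best P0=NH1 P1=-
Op 2: best P0=NH1 P1=-
Op 3: best P0=NH2 P1=-
Op 4: best P0=NH2 P1=-
Op 5: best P0=NH2 P1=NH1
Op 6: best P0=NH2 P1=NH0
Op 7: best P0=NH3 P1=NH0
Op 8: best P0=NH3 P1=NH1
Op 9: best P0=NH3 P1=NH0
Op 10: best P0=NH3 P1=NH0
Op 11: best P0=NH3 P1=NH0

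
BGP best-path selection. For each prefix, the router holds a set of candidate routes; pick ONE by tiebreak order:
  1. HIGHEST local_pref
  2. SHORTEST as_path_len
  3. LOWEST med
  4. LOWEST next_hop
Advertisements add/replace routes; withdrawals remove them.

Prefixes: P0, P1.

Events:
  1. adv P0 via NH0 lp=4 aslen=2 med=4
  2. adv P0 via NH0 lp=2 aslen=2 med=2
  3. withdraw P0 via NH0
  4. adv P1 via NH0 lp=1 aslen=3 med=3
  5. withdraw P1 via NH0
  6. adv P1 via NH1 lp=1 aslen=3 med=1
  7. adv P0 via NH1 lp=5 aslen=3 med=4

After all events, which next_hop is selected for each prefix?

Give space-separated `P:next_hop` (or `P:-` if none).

Op 1: best P0=NH0 P1=-
Op 2: best P0=NH0 P1=-
Op 3: best P0=- P1=-
Op 4: best P0=- P1=NH0
Op 5: best P0=- P1=-
Op 6: best P0=- P1=NH1
Op 7: best P0=NH1 P1=NH1

Answer: P0:NH1 P1:NH1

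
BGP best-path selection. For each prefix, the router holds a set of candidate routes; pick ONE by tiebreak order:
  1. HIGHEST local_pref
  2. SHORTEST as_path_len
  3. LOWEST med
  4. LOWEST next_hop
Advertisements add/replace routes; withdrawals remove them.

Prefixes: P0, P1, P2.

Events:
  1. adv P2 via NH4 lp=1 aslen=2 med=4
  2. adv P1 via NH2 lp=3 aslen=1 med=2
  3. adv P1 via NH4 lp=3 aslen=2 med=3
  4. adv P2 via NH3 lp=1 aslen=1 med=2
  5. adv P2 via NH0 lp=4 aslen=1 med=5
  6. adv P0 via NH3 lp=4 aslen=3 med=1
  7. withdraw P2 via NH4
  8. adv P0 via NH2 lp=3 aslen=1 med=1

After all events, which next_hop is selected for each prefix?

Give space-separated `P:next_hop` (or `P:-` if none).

Op 1: best P0=- P1=- P2=NH4
Op 2: best P0=- P1=NH2 P2=NH4
Op 3: best P0=- P1=NH2 P2=NH4
Op 4: best P0=- P1=NH2 P2=NH3
Op 5: best P0=- P1=NH2 P2=NH0
Op 6: best P0=NH3 P1=NH2 P2=NH0
Op 7: best P0=NH3 P1=NH2 P2=NH0
Op 8: best P0=NH3 P1=NH2 P2=NH0

Answer: P0:NH3 P1:NH2 P2:NH0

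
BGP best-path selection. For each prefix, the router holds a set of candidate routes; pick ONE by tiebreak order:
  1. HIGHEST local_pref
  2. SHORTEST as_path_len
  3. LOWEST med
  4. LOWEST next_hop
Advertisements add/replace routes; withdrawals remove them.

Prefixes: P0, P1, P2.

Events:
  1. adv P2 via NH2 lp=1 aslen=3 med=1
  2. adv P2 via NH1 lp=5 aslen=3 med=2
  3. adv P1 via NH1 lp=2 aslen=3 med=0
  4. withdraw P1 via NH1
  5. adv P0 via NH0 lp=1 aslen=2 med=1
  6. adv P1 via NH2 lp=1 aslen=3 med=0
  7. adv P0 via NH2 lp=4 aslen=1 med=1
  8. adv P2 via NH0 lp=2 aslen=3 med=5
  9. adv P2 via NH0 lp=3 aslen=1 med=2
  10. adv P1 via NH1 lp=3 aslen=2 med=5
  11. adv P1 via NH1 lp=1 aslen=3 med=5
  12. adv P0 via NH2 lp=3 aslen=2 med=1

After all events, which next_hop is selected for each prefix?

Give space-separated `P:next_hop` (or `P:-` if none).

Answer: P0:NH2 P1:NH2 P2:NH1

Derivation:
Op 1: best P0=- P1=- P2=NH2
Op 2: best P0=- P1=- P2=NH1
Op 3: best P0=- P1=NH1 P2=NH1
Op 4: best P0=- P1=- P2=NH1
Op 5: best P0=NH0 P1=- P2=NH1
Op 6: best P0=NH0 P1=NH2 P2=NH1
Op 7: best P0=NH2 P1=NH2 P2=NH1
Op 8: best P0=NH2 P1=NH2 P2=NH1
Op 9: best P0=NH2 P1=NH2 P2=NH1
Op 10: best P0=NH2 P1=NH1 P2=NH1
Op 11: best P0=NH2 P1=NH2 P2=NH1
Op 12: best P0=NH2 P1=NH2 P2=NH1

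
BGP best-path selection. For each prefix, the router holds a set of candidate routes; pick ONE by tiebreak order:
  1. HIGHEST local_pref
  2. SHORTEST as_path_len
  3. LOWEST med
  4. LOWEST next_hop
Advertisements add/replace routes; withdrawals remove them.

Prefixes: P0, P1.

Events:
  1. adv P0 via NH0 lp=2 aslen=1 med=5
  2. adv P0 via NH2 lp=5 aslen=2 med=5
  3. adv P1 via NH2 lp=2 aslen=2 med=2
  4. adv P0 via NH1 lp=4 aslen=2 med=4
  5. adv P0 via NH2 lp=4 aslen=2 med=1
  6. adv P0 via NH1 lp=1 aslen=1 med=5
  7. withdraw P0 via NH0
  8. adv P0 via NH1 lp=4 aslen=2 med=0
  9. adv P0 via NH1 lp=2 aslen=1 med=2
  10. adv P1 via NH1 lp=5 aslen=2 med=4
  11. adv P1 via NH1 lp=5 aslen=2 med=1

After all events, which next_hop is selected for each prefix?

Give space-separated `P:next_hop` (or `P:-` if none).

Op 1: best P0=NH0 P1=-
Op 2: best P0=NH2 P1=-
Op 3: best P0=NH2 P1=NH2
Op 4: best P0=NH2 P1=NH2
Op 5: best P0=NH2 P1=NH2
Op 6: best P0=NH2 P1=NH2
Op 7: best P0=NH2 P1=NH2
Op 8: best P0=NH1 P1=NH2
Op 9: best P0=NH2 P1=NH2
Op 10: best P0=NH2 P1=NH1
Op 11: best P0=NH2 P1=NH1

Answer: P0:NH2 P1:NH1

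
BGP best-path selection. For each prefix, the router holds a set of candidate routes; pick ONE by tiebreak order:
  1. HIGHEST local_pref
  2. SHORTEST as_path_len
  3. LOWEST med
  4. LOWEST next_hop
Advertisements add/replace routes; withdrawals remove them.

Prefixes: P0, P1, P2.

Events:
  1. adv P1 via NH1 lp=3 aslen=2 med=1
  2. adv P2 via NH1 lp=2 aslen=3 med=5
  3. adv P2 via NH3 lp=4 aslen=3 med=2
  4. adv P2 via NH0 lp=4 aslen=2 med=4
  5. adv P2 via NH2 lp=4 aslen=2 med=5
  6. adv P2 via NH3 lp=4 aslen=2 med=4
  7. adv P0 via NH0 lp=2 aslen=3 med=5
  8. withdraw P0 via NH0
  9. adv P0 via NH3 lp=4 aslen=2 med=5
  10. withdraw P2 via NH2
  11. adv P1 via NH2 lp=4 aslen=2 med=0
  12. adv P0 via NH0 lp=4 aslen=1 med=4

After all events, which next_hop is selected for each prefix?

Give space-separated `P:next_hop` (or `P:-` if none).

Answer: P0:NH0 P1:NH2 P2:NH0

Derivation:
Op 1: best P0=- P1=NH1 P2=-
Op 2: best P0=- P1=NH1 P2=NH1
Op 3: best P0=- P1=NH1 P2=NH3
Op 4: best P0=- P1=NH1 P2=NH0
Op 5: best P0=- P1=NH1 P2=NH0
Op 6: best P0=- P1=NH1 P2=NH0
Op 7: best P0=NH0 P1=NH1 P2=NH0
Op 8: best P0=- P1=NH1 P2=NH0
Op 9: best P0=NH3 P1=NH1 P2=NH0
Op 10: best P0=NH3 P1=NH1 P2=NH0
Op 11: best P0=NH3 P1=NH2 P2=NH0
Op 12: best P0=NH0 P1=NH2 P2=NH0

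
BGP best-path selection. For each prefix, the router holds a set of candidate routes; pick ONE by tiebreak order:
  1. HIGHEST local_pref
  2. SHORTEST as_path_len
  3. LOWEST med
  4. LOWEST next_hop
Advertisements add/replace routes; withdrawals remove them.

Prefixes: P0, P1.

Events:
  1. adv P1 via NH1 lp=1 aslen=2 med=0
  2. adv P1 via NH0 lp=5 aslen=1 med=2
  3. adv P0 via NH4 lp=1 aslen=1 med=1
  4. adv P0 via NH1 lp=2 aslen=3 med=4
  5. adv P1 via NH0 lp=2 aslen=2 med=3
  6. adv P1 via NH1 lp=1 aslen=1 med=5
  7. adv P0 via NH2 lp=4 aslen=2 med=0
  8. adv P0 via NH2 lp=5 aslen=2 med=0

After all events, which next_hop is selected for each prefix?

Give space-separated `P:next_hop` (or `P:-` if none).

Answer: P0:NH2 P1:NH0

Derivation:
Op 1: best P0=- P1=NH1
Op 2: best P0=- P1=NH0
Op 3: best P0=NH4 P1=NH0
Op 4: best P0=NH1 P1=NH0
Op 5: best P0=NH1 P1=NH0
Op 6: best P0=NH1 P1=NH0
Op 7: best P0=NH2 P1=NH0
Op 8: best P0=NH2 P1=NH0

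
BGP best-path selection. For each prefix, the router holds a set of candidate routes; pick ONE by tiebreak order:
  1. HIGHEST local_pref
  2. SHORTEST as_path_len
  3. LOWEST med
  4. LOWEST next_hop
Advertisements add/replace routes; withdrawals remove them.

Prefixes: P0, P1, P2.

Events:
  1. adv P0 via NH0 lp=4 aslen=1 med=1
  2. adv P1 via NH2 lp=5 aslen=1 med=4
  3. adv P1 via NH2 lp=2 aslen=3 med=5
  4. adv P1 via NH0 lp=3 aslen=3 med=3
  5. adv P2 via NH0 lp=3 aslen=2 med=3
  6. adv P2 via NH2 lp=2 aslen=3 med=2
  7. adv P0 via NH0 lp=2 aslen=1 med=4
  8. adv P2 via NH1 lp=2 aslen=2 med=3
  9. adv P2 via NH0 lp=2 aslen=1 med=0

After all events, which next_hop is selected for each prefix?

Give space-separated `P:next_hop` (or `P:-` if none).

Answer: P0:NH0 P1:NH0 P2:NH0

Derivation:
Op 1: best P0=NH0 P1=- P2=-
Op 2: best P0=NH0 P1=NH2 P2=-
Op 3: best P0=NH0 P1=NH2 P2=-
Op 4: best P0=NH0 P1=NH0 P2=-
Op 5: best P0=NH0 P1=NH0 P2=NH0
Op 6: best P0=NH0 P1=NH0 P2=NH0
Op 7: best P0=NH0 P1=NH0 P2=NH0
Op 8: best P0=NH0 P1=NH0 P2=NH0
Op 9: best P0=NH0 P1=NH0 P2=NH0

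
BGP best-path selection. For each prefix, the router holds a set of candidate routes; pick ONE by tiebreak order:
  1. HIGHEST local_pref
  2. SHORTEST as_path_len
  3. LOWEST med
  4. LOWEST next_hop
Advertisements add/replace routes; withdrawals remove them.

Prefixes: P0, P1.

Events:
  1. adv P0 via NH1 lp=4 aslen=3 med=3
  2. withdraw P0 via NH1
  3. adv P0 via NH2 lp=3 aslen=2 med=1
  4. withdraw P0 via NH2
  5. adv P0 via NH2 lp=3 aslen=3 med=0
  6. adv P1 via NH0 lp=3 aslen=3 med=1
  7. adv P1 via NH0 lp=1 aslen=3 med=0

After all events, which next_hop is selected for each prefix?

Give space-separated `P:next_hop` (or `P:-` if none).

Answer: P0:NH2 P1:NH0

Derivation:
Op 1: best P0=NH1 P1=-
Op 2: best P0=- P1=-
Op 3: best P0=NH2 P1=-
Op 4: best P0=- P1=-
Op 5: best P0=NH2 P1=-
Op 6: best P0=NH2 P1=NH0
Op 7: best P0=NH2 P1=NH0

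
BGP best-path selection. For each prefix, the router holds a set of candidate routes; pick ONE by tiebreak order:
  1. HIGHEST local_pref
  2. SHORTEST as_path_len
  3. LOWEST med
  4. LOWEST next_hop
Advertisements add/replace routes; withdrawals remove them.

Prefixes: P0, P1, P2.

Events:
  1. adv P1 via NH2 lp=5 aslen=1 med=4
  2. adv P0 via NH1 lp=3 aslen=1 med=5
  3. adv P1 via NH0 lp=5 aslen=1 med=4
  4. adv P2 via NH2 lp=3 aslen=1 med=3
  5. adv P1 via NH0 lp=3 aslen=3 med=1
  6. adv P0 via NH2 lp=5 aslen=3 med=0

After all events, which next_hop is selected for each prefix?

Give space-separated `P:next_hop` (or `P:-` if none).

Op 1: best P0=- P1=NH2 P2=-
Op 2: best P0=NH1 P1=NH2 P2=-
Op 3: best P0=NH1 P1=NH0 P2=-
Op 4: best P0=NH1 P1=NH0 P2=NH2
Op 5: best P0=NH1 P1=NH2 P2=NH2
Op 6: best P0=NH2 P1=NH2 P2=NH2

Answer: P0:NH2 P1:NH2 P2:NH2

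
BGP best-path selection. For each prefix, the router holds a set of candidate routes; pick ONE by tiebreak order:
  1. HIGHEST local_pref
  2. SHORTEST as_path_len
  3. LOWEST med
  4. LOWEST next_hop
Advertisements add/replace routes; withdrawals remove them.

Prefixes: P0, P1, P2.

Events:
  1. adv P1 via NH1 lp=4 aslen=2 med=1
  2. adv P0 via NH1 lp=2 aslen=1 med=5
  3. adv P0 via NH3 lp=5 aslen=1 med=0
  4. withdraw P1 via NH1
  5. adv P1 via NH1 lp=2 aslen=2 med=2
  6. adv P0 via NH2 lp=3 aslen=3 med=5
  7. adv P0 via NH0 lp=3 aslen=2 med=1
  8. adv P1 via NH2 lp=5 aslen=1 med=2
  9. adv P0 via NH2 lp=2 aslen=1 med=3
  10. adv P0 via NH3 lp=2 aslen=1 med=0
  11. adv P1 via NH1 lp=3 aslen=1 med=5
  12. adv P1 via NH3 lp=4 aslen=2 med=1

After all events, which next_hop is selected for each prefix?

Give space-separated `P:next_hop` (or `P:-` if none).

Op 1: best P0=- P1=NH1 P2=-
Op 2: best P0=NH1 P1=NH1 P2=-
Op 3: best P0=NH3 P1=NH1 P2=-
Op 4: best P0=NH3 P1=- P2=-
Op 5: best P0=NH3 P1=NH1 P2=-
Op 6: best P0=NH3 P1=NH1 P2=-
Op 7: best P0=NH3 P1=NH1 P2=-
Op 8: best P0=NH3 P1=NH2 P2=-
Op 9: best P0=NH3 P1=NH2 P2=-
Op 10: best P0=NH0 P1=NH2 P2=-
Op 11: best P0=NH0 P1=NH2 P2=-
Op 12: best P0=NH0 P1=NH2 P2=-

Answer: P0:NH0 P1:NH2 P2:-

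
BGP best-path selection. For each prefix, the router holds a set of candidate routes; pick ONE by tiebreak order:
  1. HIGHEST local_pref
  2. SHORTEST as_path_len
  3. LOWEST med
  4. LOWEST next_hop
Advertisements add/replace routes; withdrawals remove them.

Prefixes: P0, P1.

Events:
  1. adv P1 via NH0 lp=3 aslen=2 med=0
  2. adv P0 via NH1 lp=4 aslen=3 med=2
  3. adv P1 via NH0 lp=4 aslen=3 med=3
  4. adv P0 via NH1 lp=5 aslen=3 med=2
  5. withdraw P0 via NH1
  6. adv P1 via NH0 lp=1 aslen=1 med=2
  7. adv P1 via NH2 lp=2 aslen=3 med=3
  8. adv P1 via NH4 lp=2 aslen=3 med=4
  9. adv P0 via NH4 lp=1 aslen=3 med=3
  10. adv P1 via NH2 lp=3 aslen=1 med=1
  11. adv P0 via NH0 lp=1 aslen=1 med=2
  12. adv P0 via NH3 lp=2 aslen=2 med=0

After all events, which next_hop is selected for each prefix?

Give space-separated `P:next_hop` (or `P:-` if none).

Op 1: best P0=- P1=NH0
Op 2: best P0=NH1 P1=NH0
Op 3: best P0=NH1 P1=NH0
Op 4: best P0=NH1 P1=NH0
Op 5: best P0=- P1=NH0
Op 6: best P0=- P1=NH0
Op 7: best P0=- P1=NH2
Op 8: best P0=- P1=NH2
Op 9: best P0=NH4 P1=NH2
Op 10: best P0=NH4 P1=NH2
Op 11: best P0=NH0 P1=NH2
Op 12: best P0=NH3 P1=NH2

Answer: P0:NH3 P1:NH2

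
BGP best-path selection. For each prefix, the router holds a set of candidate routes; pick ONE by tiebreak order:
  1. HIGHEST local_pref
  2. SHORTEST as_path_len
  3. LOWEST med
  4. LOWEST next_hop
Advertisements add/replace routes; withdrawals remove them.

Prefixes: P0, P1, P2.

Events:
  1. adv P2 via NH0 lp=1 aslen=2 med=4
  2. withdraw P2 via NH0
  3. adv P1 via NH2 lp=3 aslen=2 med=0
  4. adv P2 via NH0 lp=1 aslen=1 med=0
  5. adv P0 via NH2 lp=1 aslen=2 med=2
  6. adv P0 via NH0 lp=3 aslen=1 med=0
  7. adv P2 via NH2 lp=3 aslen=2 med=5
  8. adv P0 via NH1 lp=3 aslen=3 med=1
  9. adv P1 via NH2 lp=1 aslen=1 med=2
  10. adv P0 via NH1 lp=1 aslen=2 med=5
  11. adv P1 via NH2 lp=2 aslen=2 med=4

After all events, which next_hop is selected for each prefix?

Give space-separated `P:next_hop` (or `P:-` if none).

Op 1: best P0=- P1=- P2=NH0
Op 2: best P0=- P1=- P2=-
Op 3: best P0=- P1=NH2 P2=-
Op 4: best P0=- P1=NH2 P2=NH0
Op 5: best P0=NH2 P1=NH2 P2=NH0
Op 6: best P0=NH0 P1=NH2 P2=NH0
Op 7: best P0=NH0 P1=NH2 P2=NH2
Op 8: best P0=NH0 P1=NH2 P2=NH2
Op 9: best P0=NH0 P1=NH2 P2=NH2
Op 10: best P0=NH0 P1=NH2 P2=NH2
Op 11: best P0=NH0 P1=NH2 P2=NH2

Answer: P0:NH0 P1:NH2 P2:NH2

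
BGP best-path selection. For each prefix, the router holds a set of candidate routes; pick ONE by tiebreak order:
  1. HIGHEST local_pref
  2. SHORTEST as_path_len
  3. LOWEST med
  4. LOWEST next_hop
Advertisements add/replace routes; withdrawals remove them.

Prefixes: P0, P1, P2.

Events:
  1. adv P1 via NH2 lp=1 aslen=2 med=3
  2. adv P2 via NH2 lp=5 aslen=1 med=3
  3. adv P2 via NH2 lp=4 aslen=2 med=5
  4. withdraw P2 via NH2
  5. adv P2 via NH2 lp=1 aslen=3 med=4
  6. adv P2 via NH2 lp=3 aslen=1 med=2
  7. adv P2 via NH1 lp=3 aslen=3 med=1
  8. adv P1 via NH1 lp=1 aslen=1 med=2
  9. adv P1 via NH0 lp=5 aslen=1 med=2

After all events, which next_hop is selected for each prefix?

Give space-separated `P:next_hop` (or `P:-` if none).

Op 1: best P0=- P1=NH2 P2=-
Op 2: best P0=- P1=NH2 P2=NH2
Op 3: best P0=- P1=NH2 P2=NH2
Op 4: best P0=- P1=NH2 P2=-
Op 5: best P0=- P1=NH2 P2=NH2
Op 6: best P0=- P1=NH2 P2=NH2
Op 7: best P0=- P1=NH2 P2=NH2
Op 8: best P0=- P1=NH1 P2=NH2
Op 9: best P0=- P1=NH0 P2=NH2

Answer: P0:- P1:NH0 P2:NH2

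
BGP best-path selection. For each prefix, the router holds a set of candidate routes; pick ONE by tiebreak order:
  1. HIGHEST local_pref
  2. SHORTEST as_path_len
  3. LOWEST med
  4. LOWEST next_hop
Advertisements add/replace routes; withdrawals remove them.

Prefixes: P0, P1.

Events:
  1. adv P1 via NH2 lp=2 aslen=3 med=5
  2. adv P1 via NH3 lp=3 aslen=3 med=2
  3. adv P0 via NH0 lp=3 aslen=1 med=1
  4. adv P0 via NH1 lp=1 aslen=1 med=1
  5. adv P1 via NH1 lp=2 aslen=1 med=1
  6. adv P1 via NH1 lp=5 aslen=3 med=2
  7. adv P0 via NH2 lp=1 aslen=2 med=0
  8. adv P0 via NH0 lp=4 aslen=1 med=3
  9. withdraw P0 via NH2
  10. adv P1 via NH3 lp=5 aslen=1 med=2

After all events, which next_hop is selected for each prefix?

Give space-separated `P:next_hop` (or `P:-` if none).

Op 1: best P0=- P1=NH2
Op 2: best P0=- P1=NH3
Op 3: best P0=NH0 P1=NH3
Op 4: best P0=NH0 P1=NH3
Op 5: best P0=NH0 P1=NH3
Op 6: best P0=NH0 P1=NH1
Op 7: best P0=NH0 P1=NH1
Op 8: best P0=NH0 P1=NH1
Op 9: best P0=NH0 P1=NH1
Op 10: best P0=NH0 P1=NH3

Answer: P0:NH0 P1:NH3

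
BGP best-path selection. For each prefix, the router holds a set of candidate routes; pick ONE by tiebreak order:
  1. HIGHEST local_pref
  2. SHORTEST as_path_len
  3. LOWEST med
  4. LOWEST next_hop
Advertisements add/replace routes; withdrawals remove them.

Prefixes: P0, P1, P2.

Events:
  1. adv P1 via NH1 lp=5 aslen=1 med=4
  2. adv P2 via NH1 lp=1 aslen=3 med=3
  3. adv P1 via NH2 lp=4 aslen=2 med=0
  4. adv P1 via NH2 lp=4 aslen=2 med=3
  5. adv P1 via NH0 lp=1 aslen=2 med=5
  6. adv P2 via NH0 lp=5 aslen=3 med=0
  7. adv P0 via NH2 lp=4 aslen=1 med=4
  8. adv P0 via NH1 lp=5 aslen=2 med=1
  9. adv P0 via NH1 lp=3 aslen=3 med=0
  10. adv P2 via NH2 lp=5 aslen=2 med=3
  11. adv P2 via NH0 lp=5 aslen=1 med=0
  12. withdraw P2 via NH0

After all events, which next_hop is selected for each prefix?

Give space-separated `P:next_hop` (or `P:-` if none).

Op 1: best P0=- P1=NH1 P2=-
Op 2: best P0=- P1=NH1 P2=NH1
Op 3: best P0=- P1=NH1 P2=NH1
Op 4: best P0=- P1=NH1 P2=NH1
Op 5: best P0=- P1=NH1 P2=NH1
Op 6: best P0=- P1=NH1 P2=NH0
Op 7: best P0=NH2 P1=NH1 P2=NH0
Op 8: best P0=NH1 P1=NH1 P2=NH0
Op 9: best P0=NH2 P1=NH1 P2=NH0
Op 10: best P0=NH2 P1=NH1 P2=NH2
Op 11: best P0=NH2 P1=NH1 P2=NH0
Op 12: best P0=NH2 P1=NH1 P2=NH2

Answer: P0:NH2 P1:NH1 P2:NH2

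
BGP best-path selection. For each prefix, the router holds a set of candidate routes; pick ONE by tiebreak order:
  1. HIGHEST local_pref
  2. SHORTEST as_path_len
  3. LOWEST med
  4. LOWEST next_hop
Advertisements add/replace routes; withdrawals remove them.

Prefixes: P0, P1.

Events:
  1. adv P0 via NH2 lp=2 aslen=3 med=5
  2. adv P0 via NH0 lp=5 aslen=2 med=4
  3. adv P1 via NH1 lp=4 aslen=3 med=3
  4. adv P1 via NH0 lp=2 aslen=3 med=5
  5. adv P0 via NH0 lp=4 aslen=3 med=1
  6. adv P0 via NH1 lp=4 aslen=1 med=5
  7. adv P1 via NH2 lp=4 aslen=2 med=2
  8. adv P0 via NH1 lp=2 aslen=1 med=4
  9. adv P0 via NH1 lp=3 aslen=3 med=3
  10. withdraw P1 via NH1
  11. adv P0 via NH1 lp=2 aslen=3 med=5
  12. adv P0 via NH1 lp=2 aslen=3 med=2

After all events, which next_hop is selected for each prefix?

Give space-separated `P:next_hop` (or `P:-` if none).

Answer: P0:NH0 P1:NH2

Derivation:
Op 1: best P0=NH2 P1=-
Op 2: best P0=NH0 P1=-
Op 3: best P0=NH0 P1=NH1
Op 4: best P0=NH0 P1=NH1
Op 5: best P0=NH0 P1=NH1
Op 6: best P0=NH1 P1=NH1
Op 7: best P0=NH1 P1=NH2
Op 8: best P0=NH0 P1=NH2
Op 9: best P0=NH0 P1=NH2
Op 10: best P0=NH0 P1=NH2
Op 11: best P0=NH0 P1=NH2
Op 12: best P0=NH0 P1=NH2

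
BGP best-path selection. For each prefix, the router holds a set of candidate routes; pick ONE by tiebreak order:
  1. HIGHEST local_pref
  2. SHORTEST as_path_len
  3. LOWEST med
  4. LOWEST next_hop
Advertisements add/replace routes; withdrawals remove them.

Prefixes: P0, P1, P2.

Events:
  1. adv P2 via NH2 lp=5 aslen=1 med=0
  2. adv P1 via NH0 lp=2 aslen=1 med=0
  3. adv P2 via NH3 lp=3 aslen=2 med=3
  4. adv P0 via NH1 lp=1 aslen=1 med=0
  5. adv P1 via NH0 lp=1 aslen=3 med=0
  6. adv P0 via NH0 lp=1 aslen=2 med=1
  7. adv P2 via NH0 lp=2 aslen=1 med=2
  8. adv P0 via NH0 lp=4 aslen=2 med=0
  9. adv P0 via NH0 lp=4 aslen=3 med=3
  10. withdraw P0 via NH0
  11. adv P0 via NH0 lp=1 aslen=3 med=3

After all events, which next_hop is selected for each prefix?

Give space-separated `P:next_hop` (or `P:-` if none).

Answer: P0:NH1 P1:NH0 P2:NH2

Derivation:
Op 1: best P0=- P1=- P2=NH2
Op 2: best P0=- P1=NH0 P2=NH2
Op 3: best P0=- P1=NH0 P2=NH2
Op 4: best P0=NH1 P1=NH0 P2=NH2
Op 5: best P0=NH1 P1=NH0 P2=NH2
Op 6: best P0=NH1 P1=NH0 P2=NH2
Op 7: best P0=NH1 P1=NH0 P2=NH2
Op 8: best P0=NH0 P1=NH0 P2=NH2
Op 9: best P0=NH0 P1=NH0 P2=NH2
Op 10: best P0=NH1 P1=NH0 P2=NH2
Op 11: best P0=NH1 P1=NH0 P2=NH2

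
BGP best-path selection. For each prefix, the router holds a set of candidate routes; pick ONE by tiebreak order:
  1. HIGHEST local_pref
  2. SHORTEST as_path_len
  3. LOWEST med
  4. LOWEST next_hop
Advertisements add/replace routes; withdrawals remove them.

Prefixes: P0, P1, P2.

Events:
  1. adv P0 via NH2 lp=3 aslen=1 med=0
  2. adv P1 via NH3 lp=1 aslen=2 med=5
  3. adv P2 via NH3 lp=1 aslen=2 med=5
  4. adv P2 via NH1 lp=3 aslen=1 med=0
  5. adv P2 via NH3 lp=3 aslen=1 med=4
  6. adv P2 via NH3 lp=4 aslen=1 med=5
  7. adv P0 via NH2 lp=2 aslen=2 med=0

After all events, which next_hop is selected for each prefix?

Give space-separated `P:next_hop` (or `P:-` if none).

Op 1: best P0=NH2 P1=- P2=-
Op 2: best P0=NH2 P1=NH3 P2=-
Op 3: best P0=NH2 P1=NH3 P2=NH3
Op 4: best P0=NH2 P1=NH3 P2=NH1
Op 5: best P0=NH2 P1=NH3 P2=NH1
Op 6: best P0=NH2 P1=NH3 P2=NH3
Op 7: best P0=NH2 P1=NH3 P2=NH3

Answer: P0:NH2 P1:NH3 P2:NH3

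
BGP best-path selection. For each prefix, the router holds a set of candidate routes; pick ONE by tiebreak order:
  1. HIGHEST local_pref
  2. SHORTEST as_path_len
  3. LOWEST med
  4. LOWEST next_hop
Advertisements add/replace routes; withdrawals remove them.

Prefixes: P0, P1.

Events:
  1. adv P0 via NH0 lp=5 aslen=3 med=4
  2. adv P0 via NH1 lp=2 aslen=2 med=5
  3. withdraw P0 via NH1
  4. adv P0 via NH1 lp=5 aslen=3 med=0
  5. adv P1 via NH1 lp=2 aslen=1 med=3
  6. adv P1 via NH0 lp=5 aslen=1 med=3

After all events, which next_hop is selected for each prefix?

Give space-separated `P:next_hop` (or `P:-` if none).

Answer: P0:NH1 P1:NH0

Derivation:
Op 1: best P0=NH0 P1=-
Op 2: best P0=NH0 P1=-
Op 3: best P0=NH0 P1=-
Op 4: best P0=NH1 P1=-
Op 5: best P0=NH1 P1=NH1
Op 6: best P0=NH1 P1=NH0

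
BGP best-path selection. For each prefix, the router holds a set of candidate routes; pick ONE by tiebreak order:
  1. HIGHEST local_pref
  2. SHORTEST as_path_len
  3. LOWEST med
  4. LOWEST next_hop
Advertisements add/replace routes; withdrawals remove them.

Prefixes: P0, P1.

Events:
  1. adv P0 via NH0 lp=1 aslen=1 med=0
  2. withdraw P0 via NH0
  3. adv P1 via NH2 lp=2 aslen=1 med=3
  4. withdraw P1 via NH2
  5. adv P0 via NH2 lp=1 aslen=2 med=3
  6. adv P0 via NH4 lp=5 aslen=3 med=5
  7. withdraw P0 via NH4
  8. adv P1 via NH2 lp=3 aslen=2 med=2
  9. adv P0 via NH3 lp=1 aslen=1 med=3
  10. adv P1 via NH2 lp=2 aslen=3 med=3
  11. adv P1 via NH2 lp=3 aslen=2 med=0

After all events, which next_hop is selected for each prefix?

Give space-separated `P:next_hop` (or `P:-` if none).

Op 1: best P0=NH0 P1=-
Op 2: best P0=- P1=-
Op 3: best P0=- P1=NH2
Op 4: best P0=- P1=-
Op 5: best P0=NH2 P1=-
Op 6: best P0=NH4 P1=-
Op 7: best P0=NH2 P1=-
Op 8: best P0=NH2 P1=NH2
Op 9: best P0=NH3 P1=NH2
Op 10: best P0=NH3 P1=NH2
Op 11: best P0=NH3 P1=NH2

Answer: P0:NH3 P1:NH2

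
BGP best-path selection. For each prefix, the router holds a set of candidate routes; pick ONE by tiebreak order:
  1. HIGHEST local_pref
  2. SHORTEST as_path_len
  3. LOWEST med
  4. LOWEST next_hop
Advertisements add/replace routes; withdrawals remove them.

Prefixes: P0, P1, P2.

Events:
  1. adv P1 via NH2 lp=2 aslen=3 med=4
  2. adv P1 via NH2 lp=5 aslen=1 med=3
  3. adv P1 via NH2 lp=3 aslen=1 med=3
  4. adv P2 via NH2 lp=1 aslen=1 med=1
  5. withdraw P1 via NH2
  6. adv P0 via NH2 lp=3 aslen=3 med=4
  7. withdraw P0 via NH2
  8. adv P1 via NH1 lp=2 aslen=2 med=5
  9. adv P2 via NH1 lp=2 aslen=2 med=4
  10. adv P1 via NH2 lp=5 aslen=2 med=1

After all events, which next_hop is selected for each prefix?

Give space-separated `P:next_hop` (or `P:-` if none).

Op 1: best P0=- P1=NH2 P2=-
Op 2: best P0=- P1=NH2 P2=-
Op 3: best P0=- P1=NH2 P2=-
Op 4: best P0=- P1=NH2 P2=NH2
Op 5: best P0=- P1=- P2=NH2
Op 6: best P0=NH2 P1=- P2=NH2
Op 7: best P0=- P1=- P2=NH2
Op 8: best P0=- P1=NH1 P2=NH2
Op 9: best P0=- P1=NH1 P2=NH1
Op 10: best P0=- P1=NH2 P2=NH1

Answer: P0:- P1:NH2 P2:NH1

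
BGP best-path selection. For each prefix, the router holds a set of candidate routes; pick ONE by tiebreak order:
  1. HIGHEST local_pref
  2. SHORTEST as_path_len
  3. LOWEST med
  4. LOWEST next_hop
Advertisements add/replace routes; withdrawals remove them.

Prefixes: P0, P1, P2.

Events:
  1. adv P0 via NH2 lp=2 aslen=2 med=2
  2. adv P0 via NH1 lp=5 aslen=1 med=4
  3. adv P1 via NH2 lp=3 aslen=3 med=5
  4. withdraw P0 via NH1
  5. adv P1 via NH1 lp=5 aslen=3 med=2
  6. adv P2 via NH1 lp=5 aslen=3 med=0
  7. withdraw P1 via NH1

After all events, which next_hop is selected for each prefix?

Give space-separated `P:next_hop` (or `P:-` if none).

Op 1: best P0=NH2 P1=- P2=-
Op 2: best P0=NH1 P1=- P2=-
Op 3: best P0=NH1 P1=NH2 P2=-
Op 4: best P0=NH2 P1=NH2 P2=-
Op 5: best P0=NH2 P1=NH1 P2=-
Op 6: best P0=NH2 P1=NH1 P2=NH1
Op 7: best P0=NH2 P1=NH2 P2=NH1

Answer: P0:NH2 P1:NH2 P2:NH1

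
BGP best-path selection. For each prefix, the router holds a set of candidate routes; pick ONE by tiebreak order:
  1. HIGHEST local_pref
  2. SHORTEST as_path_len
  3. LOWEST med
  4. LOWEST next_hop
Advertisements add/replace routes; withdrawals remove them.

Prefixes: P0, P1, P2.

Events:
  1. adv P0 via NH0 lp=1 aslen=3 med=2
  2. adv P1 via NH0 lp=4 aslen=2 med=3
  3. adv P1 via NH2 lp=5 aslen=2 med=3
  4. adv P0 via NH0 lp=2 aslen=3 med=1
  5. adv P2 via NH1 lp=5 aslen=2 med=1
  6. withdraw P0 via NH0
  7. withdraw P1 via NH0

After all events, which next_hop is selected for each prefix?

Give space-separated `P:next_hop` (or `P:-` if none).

Op 1: best P0=NH0 P1=- P2=-
Op 2: best P0=NH0 P1=NH0 P2=-
Op 3: best P0=NH0 P1=NH2 P2=-
Op 4: best P0=NH0 P1=NH2 P2=-
Op 5: best P0=NH0 P1=NH2 P2=NH1
Op 6: best P0=- P1=NH2 P2=NH1
Op 7: best P0=- P1=NH2 P2=NH1

Answer: P0:- P1:NH2 P2:NH1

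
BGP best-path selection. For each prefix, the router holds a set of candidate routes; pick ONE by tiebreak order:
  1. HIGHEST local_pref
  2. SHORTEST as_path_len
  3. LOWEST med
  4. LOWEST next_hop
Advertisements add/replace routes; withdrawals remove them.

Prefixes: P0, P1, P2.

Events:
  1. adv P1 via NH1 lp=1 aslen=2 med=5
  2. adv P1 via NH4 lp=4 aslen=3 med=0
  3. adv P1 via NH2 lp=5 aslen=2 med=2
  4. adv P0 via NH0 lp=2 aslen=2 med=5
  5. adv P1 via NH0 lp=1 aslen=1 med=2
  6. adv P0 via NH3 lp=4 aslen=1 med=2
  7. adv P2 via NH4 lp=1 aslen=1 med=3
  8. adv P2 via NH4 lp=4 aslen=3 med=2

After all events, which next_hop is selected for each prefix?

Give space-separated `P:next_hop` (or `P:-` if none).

Answer: P0:NH3 P1:NH2 P2:NH4

Derivation:
Op 1: best P0=- P1=NH1 P2=-
Op 2: best P0=- P1=NH4 P2=-
Op 3: best P0=- P1=NH2 P2=-
Op 4: best P0=NH0 P1=NH2 P2=-
Op 5: best P0=NH0 P1=NH2 P2=-
Op 6: best P0=NH3 P1=NH2 P2=-
Op 7: best P0=NH3 P1=NH2 P2=NH4
Op 8: best P0=NH3 P1=NH2 P2=NH4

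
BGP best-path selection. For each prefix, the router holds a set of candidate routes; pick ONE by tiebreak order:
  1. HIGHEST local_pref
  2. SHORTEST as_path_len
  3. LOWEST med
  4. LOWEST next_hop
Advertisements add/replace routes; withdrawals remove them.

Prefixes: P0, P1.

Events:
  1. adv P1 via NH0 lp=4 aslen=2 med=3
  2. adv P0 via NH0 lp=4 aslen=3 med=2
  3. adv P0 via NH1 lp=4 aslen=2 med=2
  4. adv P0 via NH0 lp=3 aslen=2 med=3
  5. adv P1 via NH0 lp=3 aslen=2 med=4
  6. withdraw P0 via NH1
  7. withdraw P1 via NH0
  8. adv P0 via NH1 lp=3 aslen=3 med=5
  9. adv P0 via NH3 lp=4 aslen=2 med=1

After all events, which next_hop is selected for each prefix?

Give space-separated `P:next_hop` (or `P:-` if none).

Op 1: best P0=- P1=NH0
Op 2: best P0=NH0 P1=NH0
Op 3: best P0=NH1 P1=NH0
Op 4: best P0=NH1 P1=NH0
Op 5: best P0=NH1 P1=NH0
Op 6: best P0=NH0 P1=NH0
Op 7: best P0=NH0 P1=-
Op 8: best P0=NH0 P1=-
Op 9: best P0=NH3 P1=-

Answer: P0:NH3 P1:-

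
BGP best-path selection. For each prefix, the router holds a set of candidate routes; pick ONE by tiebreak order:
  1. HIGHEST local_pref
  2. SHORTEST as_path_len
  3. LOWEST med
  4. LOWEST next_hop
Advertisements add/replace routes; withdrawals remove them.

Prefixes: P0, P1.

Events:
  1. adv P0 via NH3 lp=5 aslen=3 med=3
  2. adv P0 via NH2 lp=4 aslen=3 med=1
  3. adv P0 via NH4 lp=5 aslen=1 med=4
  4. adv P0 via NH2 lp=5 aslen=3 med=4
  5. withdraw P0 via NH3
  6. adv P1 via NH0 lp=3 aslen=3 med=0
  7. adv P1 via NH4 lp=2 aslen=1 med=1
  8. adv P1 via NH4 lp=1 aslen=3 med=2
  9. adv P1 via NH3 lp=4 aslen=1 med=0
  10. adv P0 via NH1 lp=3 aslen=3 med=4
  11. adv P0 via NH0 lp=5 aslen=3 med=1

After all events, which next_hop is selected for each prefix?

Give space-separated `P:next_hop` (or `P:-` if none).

Answer: P0:NH4 P1:NH3

Derivation:
Op 1: best P0=NH3 P1=-
Op 2: best P0=NH3 P1=-
Op 3: best P0=NH4 P1=-
Op 4: best P0=NH4 P1=-
Op 5: best P0=NH4 P1=-
Op 6: best P0=NH4 P1=NH0
Op 7: best P0=NH4 P1=NH0
Op 8: best P0=NH4 P1=NH0
Op 9: best P0=NH4 P1=NH3
Op 10: best P0=NH4 P1=NH3
Op 11: best P0=NH4 P1=NH3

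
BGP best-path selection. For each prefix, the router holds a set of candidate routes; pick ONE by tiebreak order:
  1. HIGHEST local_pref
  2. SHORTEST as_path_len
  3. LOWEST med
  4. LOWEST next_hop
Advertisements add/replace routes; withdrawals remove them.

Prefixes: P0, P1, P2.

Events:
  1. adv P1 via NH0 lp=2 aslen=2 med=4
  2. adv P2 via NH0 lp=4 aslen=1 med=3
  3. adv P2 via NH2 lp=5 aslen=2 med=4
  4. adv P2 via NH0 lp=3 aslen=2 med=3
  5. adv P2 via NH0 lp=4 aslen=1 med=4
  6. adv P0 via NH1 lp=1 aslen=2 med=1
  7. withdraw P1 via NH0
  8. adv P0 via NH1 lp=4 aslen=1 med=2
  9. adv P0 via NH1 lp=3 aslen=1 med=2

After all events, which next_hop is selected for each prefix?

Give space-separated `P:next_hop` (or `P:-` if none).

Op 1: best P0=- P1=NH0 P2=-
Op 2: best P0=- P1=NH0 P2=NH0
Op 3: best P0=- P1=NH0 P2=NH2
Op 4: best P0=- P1=NH0 P2=NH2
Op 5: best P0=- P1=NH0 P2=NH2
Op 6: best P0=NH1 P1=NH0 P2=NH2
Op 7: best P0=NH1 P1=- P2=NH2
Op 8: best P0=NH1 P1=- P2=NH2
Op 9: best P0=NH1 P1=- P2=NH2

Answer: P0:NH1 P1:- P2:NH2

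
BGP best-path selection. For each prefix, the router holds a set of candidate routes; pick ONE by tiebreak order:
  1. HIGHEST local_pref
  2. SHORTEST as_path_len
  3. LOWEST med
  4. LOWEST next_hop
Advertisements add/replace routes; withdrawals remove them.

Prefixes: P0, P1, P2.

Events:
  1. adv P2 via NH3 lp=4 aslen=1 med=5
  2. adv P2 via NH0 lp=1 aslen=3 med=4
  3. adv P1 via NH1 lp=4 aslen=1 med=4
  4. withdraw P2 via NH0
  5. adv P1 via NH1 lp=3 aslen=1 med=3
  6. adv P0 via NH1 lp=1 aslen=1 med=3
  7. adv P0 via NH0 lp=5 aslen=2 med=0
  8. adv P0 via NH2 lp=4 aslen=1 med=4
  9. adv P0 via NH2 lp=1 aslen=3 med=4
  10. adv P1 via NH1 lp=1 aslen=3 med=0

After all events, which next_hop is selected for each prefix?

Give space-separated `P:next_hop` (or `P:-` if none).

Op 1: best P0=- P1=- P2=NH3
Op 2: best P0=- P1=- P2=NH3
Op 3: best P0=- P1=NH1 P2=NH3
Op 4: best P0=- P1=NH1 P2=NH3
Op 5: best P0=- P1=NH1 P2=NH3
Op 6: best P0=NH1 P1=NH1 P2=NH3
Op 7: best P0=NH0 P1=NH1 P2=NH3
Op 8: best P0=NH0 P1=NH1 P2=NH3
Op 9: best P0=NH0 P1=NH1 P2=NH3
Op 10: best P0=NH0 P1=NH1 P2=NH3

Answer: P0:NH0 P1:NH1 P2:NH3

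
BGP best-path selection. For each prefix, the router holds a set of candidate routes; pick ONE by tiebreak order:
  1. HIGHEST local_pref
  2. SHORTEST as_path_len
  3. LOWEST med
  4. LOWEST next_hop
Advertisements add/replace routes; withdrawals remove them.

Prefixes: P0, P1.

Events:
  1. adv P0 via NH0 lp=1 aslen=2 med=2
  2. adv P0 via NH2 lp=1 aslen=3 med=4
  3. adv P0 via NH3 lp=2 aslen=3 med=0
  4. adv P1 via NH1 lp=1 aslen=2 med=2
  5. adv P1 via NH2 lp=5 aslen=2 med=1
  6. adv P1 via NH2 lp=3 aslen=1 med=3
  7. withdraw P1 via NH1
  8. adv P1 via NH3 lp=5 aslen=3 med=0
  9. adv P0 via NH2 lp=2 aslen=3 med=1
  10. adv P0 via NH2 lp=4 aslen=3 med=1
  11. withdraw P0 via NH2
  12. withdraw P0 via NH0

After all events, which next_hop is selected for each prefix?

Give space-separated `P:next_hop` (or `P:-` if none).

Answer: P0:NH3 P1:NH3

Derivation:
Op 1: best P0=NH0 P1=-
Op 2: best P0=NH0 P1=-
Op 3: best P0=NH3 P1=-
Op 4: best P0=NH3 P1=NH1
Op 5: best P0=NH3 P1=NH2
Op 6: best P0=NH3 P1=NH2
Op 7: best P0=NH3 P1=NH2
Op 8: best P0=NH3 P1=NH3
Op 9: best P0=NH3 P1=NH3
Op 10: best P0=NH2 P1=NH3
Op 11: best P0=NH3 P1=NH3
Op 12: best P0=NH3 P1=NH3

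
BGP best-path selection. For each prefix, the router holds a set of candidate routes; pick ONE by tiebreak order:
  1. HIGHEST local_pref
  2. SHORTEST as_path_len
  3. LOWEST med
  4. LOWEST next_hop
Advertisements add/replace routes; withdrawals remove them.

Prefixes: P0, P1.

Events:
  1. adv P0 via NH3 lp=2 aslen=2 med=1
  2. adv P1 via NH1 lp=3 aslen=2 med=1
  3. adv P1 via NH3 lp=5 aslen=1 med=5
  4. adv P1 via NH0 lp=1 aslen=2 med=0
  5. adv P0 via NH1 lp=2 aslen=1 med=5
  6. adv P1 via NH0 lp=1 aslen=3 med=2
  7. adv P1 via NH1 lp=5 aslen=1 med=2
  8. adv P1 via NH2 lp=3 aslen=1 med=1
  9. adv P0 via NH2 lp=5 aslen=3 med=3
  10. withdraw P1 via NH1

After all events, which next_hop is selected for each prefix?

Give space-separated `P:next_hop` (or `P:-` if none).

Op 1: best P0=NH3 P1=-
Op 2: best P0=NH3 P1=NH1
Op 3: best P0=NH3 P1=NH3
Op 4: best P0=NH3 P1=NH3
Op 5: best P0=NH1 P1=NH3
Op 6: best P0=NH1 P1=NH3
Op 7: best P0=NH1 P1=NH1
Op 8: best P0=NH1 P1=NH1
Op 9: best P0=NH2 P1=NH1
Op 10: best P0=NH2 P1=NH3

Answer: P0:NH2 P1:NH3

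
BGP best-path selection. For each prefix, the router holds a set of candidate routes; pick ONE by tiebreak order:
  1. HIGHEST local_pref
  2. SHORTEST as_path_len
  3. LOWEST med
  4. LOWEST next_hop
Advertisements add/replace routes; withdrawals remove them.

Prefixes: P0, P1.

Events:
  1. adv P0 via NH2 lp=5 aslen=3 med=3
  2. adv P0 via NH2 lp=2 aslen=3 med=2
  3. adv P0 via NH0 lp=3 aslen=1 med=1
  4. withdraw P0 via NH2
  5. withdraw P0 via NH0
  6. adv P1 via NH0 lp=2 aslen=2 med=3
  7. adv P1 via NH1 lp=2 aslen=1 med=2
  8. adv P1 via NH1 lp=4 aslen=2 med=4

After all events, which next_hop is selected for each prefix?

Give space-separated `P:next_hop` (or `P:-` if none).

Op 1: best P0=NH2 P1=-
Op 2: best P0=NH2 P1=-
Op 3: best P0=NH0 P1=-
Op 4: best P0=NH0 P1=-
Op 5: best P0=- P1=-
Op 6: best P0=- P1=NH0
Op 7: best P0=- P1=NH1
Op 8: best P0=- P1=NH1

Answer: P0:- P1:NH1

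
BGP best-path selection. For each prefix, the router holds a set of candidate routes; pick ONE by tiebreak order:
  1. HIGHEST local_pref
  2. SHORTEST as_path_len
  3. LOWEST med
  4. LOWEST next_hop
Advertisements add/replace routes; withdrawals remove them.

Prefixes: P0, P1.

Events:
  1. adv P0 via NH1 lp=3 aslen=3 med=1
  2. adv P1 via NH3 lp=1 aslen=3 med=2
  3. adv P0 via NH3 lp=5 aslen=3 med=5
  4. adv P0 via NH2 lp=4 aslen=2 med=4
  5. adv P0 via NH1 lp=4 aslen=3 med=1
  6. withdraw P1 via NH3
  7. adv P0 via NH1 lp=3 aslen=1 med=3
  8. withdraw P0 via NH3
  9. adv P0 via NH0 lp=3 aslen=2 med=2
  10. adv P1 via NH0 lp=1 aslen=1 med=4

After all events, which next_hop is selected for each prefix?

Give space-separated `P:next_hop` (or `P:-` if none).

Op 1: best P0=NH1 P1=-
Op 2: best P0=NH1 P1=NH3
Op 3: best P0=NH3 P1=NH3
Op 4: best P0=NH3 P1=NH3
Op 5: best P0=NH3 P1=NH3
Op 6: best P0=NH3 P1=-
Op 7: best P0=NH3 P1=-
Op 8: best P0=NH2 P1=-
Op 9: best P0=NH2 P1=-
Op 10: best P0=NH2 P1=NH0

Answer: P0:NH2 P1:NH0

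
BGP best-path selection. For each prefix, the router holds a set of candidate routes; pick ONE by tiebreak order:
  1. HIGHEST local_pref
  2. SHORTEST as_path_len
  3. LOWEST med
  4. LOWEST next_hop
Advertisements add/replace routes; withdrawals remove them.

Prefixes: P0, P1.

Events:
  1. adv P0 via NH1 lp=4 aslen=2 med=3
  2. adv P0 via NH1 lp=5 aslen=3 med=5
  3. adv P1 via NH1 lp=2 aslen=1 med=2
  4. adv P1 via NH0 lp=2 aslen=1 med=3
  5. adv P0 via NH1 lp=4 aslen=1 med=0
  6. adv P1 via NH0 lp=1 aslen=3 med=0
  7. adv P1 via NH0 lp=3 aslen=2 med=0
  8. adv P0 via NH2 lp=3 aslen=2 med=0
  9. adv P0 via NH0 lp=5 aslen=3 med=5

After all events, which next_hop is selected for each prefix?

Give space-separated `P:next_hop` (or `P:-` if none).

Op 1: best P0=NH1 P1=-
Op 2: best P0=NH1 P1=-
Op 3: best P0=NH1 P1=NH1
Op 4: best P0=NH1 P1=NH1
Op 5: best P0=NH1 P1=NH1
Op 6: best P0=NH1 P1=NH1
Op 7: best P0=NH1 P1=NH0
Op 8: best P0=NH1 P1=NH0
Op 9: best P0=NH0 P1=NH0

Answer: P0:NH0 P1:NH0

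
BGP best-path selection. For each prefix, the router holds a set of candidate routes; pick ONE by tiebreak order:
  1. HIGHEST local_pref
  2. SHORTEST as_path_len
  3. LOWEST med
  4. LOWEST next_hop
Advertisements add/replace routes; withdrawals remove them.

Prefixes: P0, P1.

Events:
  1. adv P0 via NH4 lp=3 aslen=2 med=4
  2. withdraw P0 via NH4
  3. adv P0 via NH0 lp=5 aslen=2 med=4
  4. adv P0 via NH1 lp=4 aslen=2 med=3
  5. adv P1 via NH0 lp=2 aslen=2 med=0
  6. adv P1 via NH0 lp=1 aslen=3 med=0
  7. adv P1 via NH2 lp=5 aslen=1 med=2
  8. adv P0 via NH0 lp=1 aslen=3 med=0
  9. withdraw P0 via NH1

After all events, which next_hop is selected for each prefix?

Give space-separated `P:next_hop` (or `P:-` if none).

Op 1: best P0=NH4 P1=-
Op 2: best P0=- P1=-
Op 3: best P0=NH0 P1=-
Op 4: best P0=NH0 P1=-
Op 5: best P0=NH0 P1=NH0
Op 6: best P0=NH0 P1=NH0
Op 7: best P0=NH0 P1=NH2
Op 8: best P0=NH1 P1=NH2
Op 9: best P0=NH0 P1=NH2

Answer: P0:NH0 P1:NH2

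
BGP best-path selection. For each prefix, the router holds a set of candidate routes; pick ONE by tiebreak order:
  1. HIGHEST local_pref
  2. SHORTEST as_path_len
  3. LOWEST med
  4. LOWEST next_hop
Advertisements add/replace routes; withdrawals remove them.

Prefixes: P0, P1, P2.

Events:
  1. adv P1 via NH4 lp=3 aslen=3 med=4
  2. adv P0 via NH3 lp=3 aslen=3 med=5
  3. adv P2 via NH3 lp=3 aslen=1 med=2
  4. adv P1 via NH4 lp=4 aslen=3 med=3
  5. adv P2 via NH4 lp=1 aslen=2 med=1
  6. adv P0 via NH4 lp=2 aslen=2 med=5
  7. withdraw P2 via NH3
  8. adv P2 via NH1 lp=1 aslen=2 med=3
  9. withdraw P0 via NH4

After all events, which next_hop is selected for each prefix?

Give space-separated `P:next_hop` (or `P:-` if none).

Op 1: best P0=- P1=NH4 P2=-
Op 2: best P0=NH3 P1=NH4 P2=-
Op 3: best P0=NH3 P1=NH4 P2=NH3
Op 4: best P0=NH3 P1=NH4 P2=NH3
Op 5: best P0=NH3 P1=NH4 P2=NH3
Op 6: best P0=NH3 P1=NH4 P2=NH3
Op 7: best P0=NH3 P1=NH4 P2=NH4
Op 8: best P0=NH3 P1=NH4 P2=NH4
Op 9: best P0=NH3 P1=NH4 P2=NH4

Answer: P0:NH3 P1:NH4 P2:NH4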